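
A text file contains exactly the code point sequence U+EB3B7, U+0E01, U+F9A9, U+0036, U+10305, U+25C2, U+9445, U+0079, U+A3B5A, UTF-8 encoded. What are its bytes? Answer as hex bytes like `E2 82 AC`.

U+EB3B7: 4-byte form → F3 AB 8E B7.
U+0E01: 3-byte form → E0 B8 81.
U+F9A9: 3-byte form → EF A6 A9.
U+0036: 1-byte form → 36.
U+10305: 4-byte form → F0 90 8C 85.
U+25C2: 3-byte form → E2 97 82.
U+9445: 3-byte form → E9 91 85.
U+0079: 1-byte form → 79.
U+A3B5A: 4-byte form → F2 A3 AD 9A.
Concatenated (26 bytes): F3 AB 8E B7 E0 B8 81 EF A6 A9 36 F0 90 8C 85 E2 97 82 E9 91 85 79 F2 A3 AD 9A.

F3 AB 8E B7 E0 B8 81 EF A6 A9 36 F0 90 8C 85 E2 97 82 E9 91 85 79 F2 A3 AD 9A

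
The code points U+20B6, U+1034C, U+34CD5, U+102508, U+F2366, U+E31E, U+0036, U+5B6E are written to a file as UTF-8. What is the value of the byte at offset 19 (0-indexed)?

0xEE

U+20B6 → 3-byte form E2 82 B6 at offsets 0–2.
U+1034C → 4-byte form F0 90 8D 8C at offsets 3–6.
U+34CD5 → 4-byte form F0 B4 B3 95 at offsets 7–10.
U+102508 → 4-byte form F4 82 94 88 at offsets 11–14.
U+F2366 → 4-byte form F3 B2 8D A6 at offsets 15–18.
U+E31E → 3-byte form EE 8C 9E at offsets 19–21.
Offset 19 falls in char 6's range; it's byte 1 of EE 8C 9E = 0xEE.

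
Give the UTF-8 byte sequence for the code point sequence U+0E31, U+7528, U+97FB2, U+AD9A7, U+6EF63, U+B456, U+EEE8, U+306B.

E0 B8 B1 E7 94 A8 F2 97 BE B2 F2 AD A6 A7 F1 AE BD A3 EB 91 96 EE BB A8 E3 81 AB

U+0E31: 3-byte form → E0 B8 B1.
U+7528: 3-byte form → E7 94 A8.
U+97FB2: 4-byte form → F2 97 BE B2.
U+AD9A7: 4-byte form → F2 AD A6 A7.
U+6EF63: 4-byte form → F1 AE BD A3.
U+B456: 3-byte form → EB 91 96.
U+EEE8: 3-byte form → EE BB A8.
U+306B: 3-byte form → E3 81 AB.
Concatenated (27 bytes): E0 B8 B1 E7 94 A8 F2 97 BE B2 F2 AD A6 A7 F1 AE BD A3 EB 91 96 EE BB A8 E3 81 AB.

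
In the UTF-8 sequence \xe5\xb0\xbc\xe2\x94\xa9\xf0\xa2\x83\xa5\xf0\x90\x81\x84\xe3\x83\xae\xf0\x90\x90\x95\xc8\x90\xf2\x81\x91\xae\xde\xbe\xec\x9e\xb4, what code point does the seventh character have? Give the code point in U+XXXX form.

Offset 0: leading byte 0xE5 = 11100101 → 3-byte char #1 = E5 B0 BC.
Offset 3: leading byte 0xE2 = 11100010 → 3-byte char #2 = E2 94 A9.
Offset 6: leading byte 0xF0 = 11110000 → 4-byte char #3 = F0 A2 83 A5.
Offset 10: leading byte 0xF0 = 11110000 → 4-byte char #4 = F0 90 81 84.
Offset 14: leading byte 0xE3 = 11100011 → 3-byte char #5 = E3 83 AE.
Offset 17: leading byte 0xF0 = 11110000 → 4-byte char #6 = F0 90 90 95.
Offset 21: leading byte 0xC8 = 11001000 → 2-byte char #7 = C8 90.
Leading byte 0xC8 = 11001000 matches 110xxxxx → 2-byte sequence.
Byte 1: 0xC8 = 11001000, payload 01000 (5 bits).
Byte 2: 0x90 = 10010000 (10xxxxxx ✓), payload 010000.
Concatenate: 01000010000 = 0x210 (11 bits → U+0210).

U+0210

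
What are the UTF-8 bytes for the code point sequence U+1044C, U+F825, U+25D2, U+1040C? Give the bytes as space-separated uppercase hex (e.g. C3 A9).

F0 90 91 8C EF A0 A5 E2 97 92 F0 90 90 8C

U+1044C: 4-byte form → F0 90 91 8C.
U+F825: 3-byte form → EF A0 A5.
U+25D2: 3-byte form → E2 97 92.
U+1040C: 4-byte form → F0 90 90 8C.
Concatenated (14 bytes): F0 90 91 8C EF A0 A5 E2 97 92 F0 90 90 8C.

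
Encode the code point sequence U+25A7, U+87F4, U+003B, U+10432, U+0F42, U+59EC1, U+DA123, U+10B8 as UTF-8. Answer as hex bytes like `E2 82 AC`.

E2 96 A7 E8 9F B4 3B F0 90 90 B2 E0 BD 82 F1 99 BB 81 F3 9A 84 A3 E1 82 B8

U+25A7: 3-byte form → E2 96 A7.
U+87F4: 3-byte form → E8 9F B4.
U+003B: 1-byte form → 3B.
U+10432: 4-byte form → F0 90 90 B2.
U+0F42: 3-byte form → E0 BD 82.
U+59EC1: 4-byte form → F1 99 BB 81.
U+DA123: 4-byte form → F3 9A 84 A3.
U+10B8: 3-byte form → E1 82 B8.
Concatenated (25 bytes): E2 96 A7 E8 9F B4 3B F0 90 90 B2 E0 BD 82 F1 99 BB 81 F3 9A 84 A3 E1 82 B8.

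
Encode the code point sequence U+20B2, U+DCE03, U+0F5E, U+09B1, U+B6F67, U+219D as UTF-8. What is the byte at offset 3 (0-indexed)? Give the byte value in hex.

0xF3

U+20B2 → 3-byte form E2 82 B2 at offsets 0–2.
U+DCE03 → 4-byte form F3 9C B8 83 at offsets 3–6.
Offset 3 falls in char 2's range; it's byte 1 of F3 9C B8 83 = 0xF3.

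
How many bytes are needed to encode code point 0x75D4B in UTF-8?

4

U+75D4B = 0x75D4B. UTF-8 uses 1 byte below 0x80, 2 below 0x800, 3 below 0x10000, 4 up to 0x10FFFF. 0x75D4B is in U+10000–U+10FFFF → 4 bytes.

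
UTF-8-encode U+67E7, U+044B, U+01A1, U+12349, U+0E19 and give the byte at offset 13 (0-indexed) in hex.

U+67E7 → 3-byte form E6 9F A7 at offsets 0–2.
U+044B → 2-byte form D1 8B at offsets 3–4.
U+01A1 → 2-byte form C6 A1 at offsets 5–6.
U+12349 → 4-byte form F0 92 8D 89 at offsets 7–10.
U+0E19 → 3-byte form E0 B8 99 at offsets 11–13.
Offset 13 falls in char 5's range; it's byte 3 of E0 B8 99 = 0x99.

0x99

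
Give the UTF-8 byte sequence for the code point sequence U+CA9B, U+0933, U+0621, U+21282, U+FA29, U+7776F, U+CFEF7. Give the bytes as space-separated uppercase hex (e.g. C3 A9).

U+CA9B: 3-byte form → EC AA 9B.
U+0933: 3-byte form → E0 A4 B3.
U+0621: 2-byte form → D8 A1.
U+21282: 4-byte form → F0 A1 8A 82.
U+FA29: 3-byte form → EF A8 A9.
U+7776F: 4-byte form → F1 B7 9D AF.
U+CFEF7: 4-byte form → F3 8F BB B7.
Concatenated (23 bytes): EC AA 9B E0 A4 B3 D8 A1 F0 A1 8A 82 EF A8 A9 F1 B7 9D AF F3 8F BB B7.

EC AA 9B E0 A4 B3 D8 A1 F0 A1 8A 82 EF A8 A9 F1 B7 9D AF F3 8F BB B7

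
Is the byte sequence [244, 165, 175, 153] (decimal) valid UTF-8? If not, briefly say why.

invalid (encodes a value above U+10FFFF)

Leading byte 0xF4 = 11110100 → 4-byte form.
Payload = 0x125BD9, which exceeds U+10FFFF, the maximum Unicode code point. (Leading bytes F5–FF, or F4 followed by ≥ 0x90, are invalid.)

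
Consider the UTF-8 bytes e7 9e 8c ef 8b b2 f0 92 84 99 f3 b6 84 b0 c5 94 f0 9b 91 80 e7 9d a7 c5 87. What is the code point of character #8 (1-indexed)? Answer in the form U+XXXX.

Offset 0: leading byte 0xE7 = 11100111 → 3-byte char #1 = E7 9E 8C.
Offset 3: leading byte 0xEF = 11101111 → 3-byte char #2 = EF 8B B2.
Offset 6: leading byte 0xF0 = 11110000 → 4-byte char #3 = F0 92 84 99.
Offset 10: leading byte 0xF3 = 11110011 → 4-byte char #4 = F3 B6 84 B0.
Offset 14: leading byte 0xC5 = 11000101 → 2-byte char #5 = C5 94.
Offset 16: leading byte 0xF0 = 11110000 → 4-byte char #6 = F0 9B 91 80.
Offset 20: leading byte 0xE7 = 11100111 → 3-byte char #7 = E7 9D A7.
Offset 23: leading byte 0xC5 = 11000101 → 2-byte char #8 = C5 87.
Leading byte 0xC5 = 11000101 matches 110xxxxx → 2-byte sequence.
Byte 1: 0xC5 = 11000101, payload 00101 (5 bits).
Byte 2: 0x87 = 10000111 (10xxxxxx ✓), payload 000111.
Concatenate: 00101000111 = 0x147 (11 bits → U+0147).

U+0147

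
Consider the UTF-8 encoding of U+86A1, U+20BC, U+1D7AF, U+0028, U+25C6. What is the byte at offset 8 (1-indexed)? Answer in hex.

1-indexed offset 8 is 0-indexed offset 7.
U+86A1 → 3-byte form E8 9A A1 at offsets 0–2.
U+20BC → 3-byte form E2 82 BC at offsets 3–5.
U+1D7AF → 4-byte form F0 9D 9E AF at offsets 6–9.
Offset 7 falls in char 3's range; it's byte 2 of F0 9D 9E AF = 0x9D.

0x9D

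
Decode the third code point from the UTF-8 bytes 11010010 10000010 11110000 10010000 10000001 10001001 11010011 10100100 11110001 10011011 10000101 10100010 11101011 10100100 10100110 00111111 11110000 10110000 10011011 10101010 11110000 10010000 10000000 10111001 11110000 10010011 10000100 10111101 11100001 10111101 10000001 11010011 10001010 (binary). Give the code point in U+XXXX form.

U+04E4

Offset 0: leading byte 0xD2 = 11010010 → 2-byte char #1 = D2 82.
Offset 2: leading byte 0xF0 = 11110000 → 4-byte char #2 = F0 90 81 89.
Offset 6: leading byte 0xD3 = 11010011 → 2-byte char #3 = D3 A4.
Leading byte 0xD3 = 11010011 matches 110xxxxx → 2-byte sequence.
Byte 1: 0xD3 = 11010011, payload 10011 (5 bits).
Byte 2: 0xA4 = 10100100 (10xxxxxx ✓), payload 100100.
Concatenate: 10011100100 = 0x4E4 (11 bits → U+04E4).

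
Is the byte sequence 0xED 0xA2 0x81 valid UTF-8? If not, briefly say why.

Structurally a 3-byte sequence; payload = 0xD881.
But 0xD881 is in U+D800–U+DFFF, the surrogate range. Surrogates are not Unicode scalar values and are forbidden in UTF-8.

invalid (encodes a surrogate (U+D800–U+DFFF))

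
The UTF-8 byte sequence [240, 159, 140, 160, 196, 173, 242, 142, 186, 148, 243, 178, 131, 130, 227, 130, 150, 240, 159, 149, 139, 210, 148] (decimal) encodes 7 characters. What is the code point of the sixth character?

U+1F54B

Offset 0: leading byte 0xF0 = 11110000 → 4-byte char #1 = F0 9F 8C A0.
Offset 4: leading byte 0xC4 = 11000100 → 2-byte char #2 = C4 AD.
Offset 6: leading byte 0xF2 = 11110010 → 4-byte char #3 = F2 8E BA 94.
Offset 10: leading byte 0xF3 = 11110011 → 4-byte char #4 = F3 B2 83 82.
Offset 14: leading byte 0xE3 = 11100011 → 3-byte char #5 = E3 82 96.
Offset 17: leading byte 0xF0 = 11110000 → 4-byte char #6 = F0 9F 95 8B.
Leading byte 0xF0 = 11110000 matches 11110xxx → 4-byte sequence.
Byte 1: 0xF0 = 11110000, payload 000 (3 bits).
Byte 2: 0x9F = 10011111 (10xxxxxx ✓), payload 011111.
Byte 3: 0x95 = 10010101 (10xxxxxx ✓), payload 010101.
Byte 4: 0x8B = 10001011 (10xxxxxx ✓), payload 001011.
Concatenate: 000011111010101001011 = 0x1F54B (21 bits → U+1F54B).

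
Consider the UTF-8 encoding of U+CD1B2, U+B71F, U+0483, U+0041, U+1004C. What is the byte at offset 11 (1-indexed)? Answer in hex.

1-indexed offset 11 is 0-indexed offset 10.
U+CD1B2 → 4-byte form F3 8D 86 B2 at offsets 0–3.
U+B71F → 3-byte form EB 9C 9F at offsets 4–6.
U+0483 → 2-byte form D2 83 at offsets 7–8.
U+0041 → 1-byte form 41 at offsets 9–9.
U+1004C → 4-byte form F0 90 81 8C at offsets 10–13.
Offset 10 falls in char 5's range; it's byte 1 of F0 90 81 8C = 0xF0.

0xF0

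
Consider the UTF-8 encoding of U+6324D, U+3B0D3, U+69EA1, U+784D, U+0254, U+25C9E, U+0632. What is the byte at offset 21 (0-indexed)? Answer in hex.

0xD8

U+6324D → 4-byte form F1 A3 89 8D at offsets 0–3.
U+3B0D3 → 4-byte form F0 BB 83 93 at offsets 4–7.
U+69EA1 → 4-byte form F1 A9 BA A1 at offsets 8–11.
U+784D → 3-byte form E7 A1 8D at offsets 12–14.
U+0254 → 2-byte form C9 94 at offsets 15–16.
U+25C9E → 4-byte form F0 A5 B2 9E at offsets 17–20.
U+0632 → 2-byte form D8 B2 at offsets 21–22.
Offset 21 falls in char 7's range; it's byte 1 of D8 B2 = 0xD8.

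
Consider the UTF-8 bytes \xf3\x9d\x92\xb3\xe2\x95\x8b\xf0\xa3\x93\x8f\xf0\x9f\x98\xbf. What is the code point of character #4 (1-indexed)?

Offset 0: leading byte 0xF3 = 11110011 → 4-byte char #1 = F3 9D 92 B3.
Offset 4: leading byte 0xE2 = 11100010 → 3-byte char #2 = E2 95 8B.
Offset 7: leading byte 0xF0 = 11110000 → 4-byte char #3 = F0 A3 93 8F.
Offset 11: leading byte 0xF0 = 11110000 → 4-byte char #4 = F0 9F 98 BF.
Leading byte 0xF0 = 11110000 matches 11110xxx → 4-byte sequence.
Byte 1: 0xF0 = 11110000, payload 000 (3 bits).
Byte 2: 0x9F = 10011111 (10xxxxxx ✓), payload 011111.
Byte 3: 0x98 = 10011000 (10xxxxxx ✓), payload 011000.
Byte 4: 0xBF = 10111111 (10xxxxxx ✓), payload 111111.
Concatenate: 000011111011000111111 = 0x1F63F (21 bits → U+1F63F).

U+1F63F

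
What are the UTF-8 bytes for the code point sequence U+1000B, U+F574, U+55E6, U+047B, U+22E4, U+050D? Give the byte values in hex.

F0 90 80 8B EF 95 B4 E5 97 A6 D1 BB E2 8B A4 D4 8D

U+1000B: 4-byte form → F0 90 80 8B.
U+F574: 3-byte form → EF 95 B4.
U+55E6: 3-byte form → E5 97 A6.
U+047B: 2-byte form → D1 BB.
U+22E4: 3-byte form → E2 8B A4.
U+050D: 2-byte form → D4 8D.
Concatenated (17 bytes): F0 90 80 8B EF 95 B4 E5 97 A6 D1 BB E2 8B A4 D4 8D.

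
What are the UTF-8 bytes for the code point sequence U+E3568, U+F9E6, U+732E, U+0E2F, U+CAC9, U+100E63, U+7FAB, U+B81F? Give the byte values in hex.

U+E3568: 4-byte form → F3 A3 95 A8.
U+F9E6: 3-byte form → EF A7 A6.
U+732E: 3-byte form → E7 8C AE.
U+0E2F: 3-byte form → E0 B8 AF.
U+CAC9: 3-byte form → EC AB 89.
U+100E63: 4-byte form → F4 80 B9 A3.
U+7FAB: 3-byte form → E7 BE AB.
U+B81F: 3-byte form → EB A0 9F.
Concatenated (26 bytes): F3 A3 95 A8 EF A7 A6 E7 8C AE E0 B8 AF EC AB 89 F4 80 B9 A3 E7 BE AB EB A0 9F.

F3 A3 95 A8 EF A7 A6 E7 8C AE E0 B8 AF EC AB 89 F4 80 B9 A3 E7 BE AB EB A0 9F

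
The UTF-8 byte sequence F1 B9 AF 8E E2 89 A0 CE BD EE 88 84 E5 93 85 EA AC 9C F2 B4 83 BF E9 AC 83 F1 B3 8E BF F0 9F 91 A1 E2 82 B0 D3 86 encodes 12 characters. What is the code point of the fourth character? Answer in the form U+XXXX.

Offset 0: leading byte 0xF1 = 11110001 → 4-byte char #1 = F1 B9 AF 8E.
Offset 4: leading byte 0xE2 = 11100010 → 3-byte char #2 = E2 89 A0.
Offset 7: leading byte 0xCE = 11001110 → 2-byte char #3 = CE BD.
Offset 9: leading byte 0xEE = 11101110 → 3-byte char #4 = EE 88 84.
Leading byte 0xEE = 11101110 matches 1110xxxx → 3-byte sequence.
Byte 1: 0xEE = 11101110, payload 1110 (4 bits).
Byte 2: 0x88 = 10001000 (10xxxxxx ✓), payload 001000.
Byte 3: 0x84 = 10000100 (10xxxxxx ✓), payload 000100.
Concatenate: 1110001000000100 = 0xE204 (16 bits → U+E204).

U+E204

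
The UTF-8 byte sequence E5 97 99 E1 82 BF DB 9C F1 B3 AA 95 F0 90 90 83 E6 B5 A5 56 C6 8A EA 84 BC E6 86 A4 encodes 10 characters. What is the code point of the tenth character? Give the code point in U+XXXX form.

Offset 0: leading byte 0xE5 = 11100101 → 3-byte char #1 = E5 97 99.
Offset 3: leading byte 0xE1 = 11100001 → 3-byte char #2 = E1 82 BF.
Offset 6: leading byte 0xDB = 11011011 → 2-byte char #3 = DB 9C.
Offset 8: leading byte 0xF1 = 11110001 → 4-byte char #4 = F1 B3 AA 95.
Offset 12: leading byte 0xF0 = 11110000 → 4-byte char #5 = F0 90 90 83.
Offset 16: leading byte 0xE6 = 11100110 → 3-byte char #6 = E6 B5 A5.
Offset 19: leading byte 0x56 = 01010110 → 1-byte char #7 = 56.
Offset 20: leading byte 0xC6 = 11000110 → 2-byte char #8 = C6 8A.
Offset 22: leading byte 0xEA = 11101010 → 3-byte char #9 = EA 84 BC.
Offset 25: leading byte 0xE6 = 11100110 → 3-byte char #10 = E6 86 A4.
Leading byte 0xE6 = 11100110 matches 1110xxxx → 3-byte sequence.
Byte 1: 0xE6 = 11100110, payload 0110 (4 bits).
Byte 2: 0x86 = 10000110 (10xxxxxx ✓), payload 000110.
Byte 3: 0xA4 = 10100100 (10xxxxxx ✓), payload 100100.
Concatenate: 0110000110100100 = 0x61A4 (16 bits → U+61A4).

U+61A4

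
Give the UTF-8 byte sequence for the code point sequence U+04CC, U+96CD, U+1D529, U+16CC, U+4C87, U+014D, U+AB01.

U+04CC: 2-byte form → D3 8C.
U+96CD: 3-byte form → E9 9B 8D.
U+1D529: 4-byte form → F0 9D 94 A9.
U+16CC: 3-byte form → E1 9B 8C.
U+4C87: 3-byte form → E4 B2 87.
U+014D: 2-byte form → C5 8D.
U+AB01: 3-byte form → EA AC 81.
Concatenated (20 bytes): D3 8C E9 9B 8D F0 9D 94 A9 E1 9B 8C E4 B2 87 C5 8D EA AC 81.

D3 8C E9 9B 8D F0 9D 94 A9 E1 9B 8C E4 B2 87 C5 8D EA AC 81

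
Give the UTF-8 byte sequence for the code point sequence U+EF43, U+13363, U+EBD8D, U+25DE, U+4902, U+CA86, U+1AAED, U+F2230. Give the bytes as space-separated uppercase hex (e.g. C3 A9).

EE BD 83 F0 93 8D A3 F3 AB B6 8D E2 97 9E E4 A4 82 EC AA 86 F0 9A AB AD F3 B2 88 B0

U+EF43: 3-byte form → EE BD 83.
U+13363: 4-byte form → F0 93 8D A3.
U+EBD8D: 4-byte form → F3 AB B6 8D.
U+25DE: 3-byte form → E2 97 9E.
U+4902: 3-byte form → E4 A4 82.
U+CA86: 3-byte form → EC AA 86.
U+1AAED: 4-byte form → F0 9A AB AD.
U+F2230: 4-byte form → F3 B2 88 B0.
Concatenated (28 bytes): EE BD 83 F0 93 8D A3 F3 AB B6 8D E2 97 9E E4 A4 82 EC AA 86 F0 9A AB AD F3 B2 88 B0.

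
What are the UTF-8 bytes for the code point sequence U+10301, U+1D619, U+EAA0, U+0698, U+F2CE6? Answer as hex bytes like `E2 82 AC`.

U+10301: 4-byte form → F0 90 8C 81.
U+1D619: 4-byte form → F0 9D 98 99.
U+EAA0: 3-byte form → EE AA A0.
U+0698: 2-byte form → DA 98.
U+F2CE6: 4-byte form → F3 B2 B3 A6.
Concatenated (17 bytes): F0 90 8C 81 F0 9D 98 99 EE AA A0 DA 98 F3 B2 B3 A6.

F0 90 8C 81 F0 9D 98 99 EE AA A0 DA 98 F3 B2 B3 A6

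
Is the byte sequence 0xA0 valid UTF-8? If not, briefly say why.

Byte 0xA0 = 10100000 has the form 10xxxxxx — a continuation byte — but there is no preceding leading byte.

invalid (continuation byte with no leading byte)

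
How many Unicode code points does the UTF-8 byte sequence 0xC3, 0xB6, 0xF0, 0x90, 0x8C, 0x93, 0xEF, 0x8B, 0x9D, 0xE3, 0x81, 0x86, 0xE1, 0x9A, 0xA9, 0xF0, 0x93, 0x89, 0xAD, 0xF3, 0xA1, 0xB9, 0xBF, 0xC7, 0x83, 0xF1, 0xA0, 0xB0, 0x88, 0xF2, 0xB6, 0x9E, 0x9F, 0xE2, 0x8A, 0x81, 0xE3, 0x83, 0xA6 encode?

12

Byte at offset 0: 0xC3 = 11000011 → 2-byte char (#1). Advance 2.
Byte at offset 2: 0xF0 = 11110000 → 4-byte char (#2). Advance 4.
Byte at offset 6: 0xEF = 11101111 → 3-byte char (#3). Advance 3.
Byte at offset 9: 0xE3 = 11100011 → 3-byte char (#4). Advance 3.
Byte at offset 12: 0xE1 = 11100001 → 3-byte char (#5). Advance 3.
Byte at offset 15: 0xF0 = 11110000 → 4-byte char (#6). Advance 4.
Byte at offset 19: 0xF3 = 11110011 → 4-byte char (#7). Advance 4.
Byte at offset 23: 0xC7 = 11000111 → 2-byte char (#8). Advance 2.
Byte at offset 25: 0xF1 = 11110001 → 4-byte char (#9). Advance 4.
Byte at offset 29: 0xF2 = 11110010 → 4-byte char (#10). Advance 4.
Byte at offset 33: 0xE2 = 11100010 → 3-byte char (#11). Advance 3.
Byte at offset 36: 0xE3 = 11100011 → 3-byte char (#12). Advance 3.
Reached end at offset 39 after 12 code points.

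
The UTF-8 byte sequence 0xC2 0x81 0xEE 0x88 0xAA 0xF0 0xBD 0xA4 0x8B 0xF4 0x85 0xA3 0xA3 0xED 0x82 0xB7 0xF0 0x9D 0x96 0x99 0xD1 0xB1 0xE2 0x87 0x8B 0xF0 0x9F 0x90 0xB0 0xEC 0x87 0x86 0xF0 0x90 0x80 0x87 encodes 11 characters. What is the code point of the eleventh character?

Offset 0: leading byte 0xC2 = 11000010 → 2-byte char #1 = C2 81.
Offset 2: leading byte 0xEE = 11101110 → 3-byte char #2 = EE 88 AA.
Offset 5: leading byte 0xF0 = 11110000 → 4-byte char #3 = F0 BD A4 8B.
Offset 9: leading byte 0xF4 = 11110100 → 4-byte char #4 = F4 85 A3 A3.
Offset 13: leading byte 0xED = 11101101 → 3-byte char #5 = ED 82 B7.
Offset 16: leading byte 0xF0 = 11110000 → 4-byte char #6 = F0 9D 96 99.
Offset 20: leading byte 0xD1 = 11010001 → 2-byte char #7 = D1 B1.
Offset 22: leading byte 0xE2 = 11100010 → 3-byte char #8 = E2 87 8B.
Offset 25: leading byte 0xF0 = 11110000 → 4-byte char #9 = F0 9F 90 B0.
Offset 29: leading byte 0xEC = 11101100 → 3-byte char #10 = EC 87 86.
Offset 32: leading byte 0xF0 = 11110000 → 4-byte char #11 = F0 90 80 87.
Leading byte 0xF0 = 11110000 matches 11110xxx → 4-byte sequence.
Byte 1: 0xF0 = 11110000, payload 000 (3 bits).
Byte 2: 0x90 = 10010000 (10xxxxxx ✓), payload 010000.
Byte 3: 0x80 = 10000000 (10xxxxxx ✓), payload 000000.
Byte 4: 0x87 = 10000111 (10xxxxxx ✓), payload 000111.
Concatenate: 000010000000000000111 = 0x10007 (21 bits → U+10007).

U+10007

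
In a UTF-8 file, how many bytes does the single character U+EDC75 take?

U+EDC75 = 0xEDC75. UTF-8 uses 1 byte below 0x80, 2 below 0x800, 3 below 0x10000, 4 up to 0x10FFFF. 0xEDC75 is in U+10000–U+10FFFF → 4 bytes.

4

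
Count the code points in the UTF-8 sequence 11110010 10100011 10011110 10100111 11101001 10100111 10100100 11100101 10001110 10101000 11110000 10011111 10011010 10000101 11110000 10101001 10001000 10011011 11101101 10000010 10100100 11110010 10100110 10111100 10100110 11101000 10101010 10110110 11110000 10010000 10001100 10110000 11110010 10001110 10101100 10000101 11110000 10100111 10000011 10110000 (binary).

Byte at offset 0: 0xF2 = 11110010 → 4-byte char (#1). Advance 4.
Byte at offset 4: 0xE9 = 11101001 → 3-byte char (#2). Advance 3.
Byte at offset 7: 0xE5 = 11100101 → 3-byte char (#3). Advance 3.
Byte at offset 10: 0xF0 = 11110000 → 4-byte char (#4). Advance 4.
Byte at offset 14: 0xF0 = 11110000 → 4-byte char (#5). Advance 4.
Byte at offset 18: 0xED = 11101101 → 3-byte char (#6). Advance 3.
Byte at offset 21: 0xF2 = 11110010 → 4-byte char (#7). Advance 4.
Byte at offset 25: 0xE8 = 11101000 → 3-byte char (#8). Advance 3.
Byte at offset 28: 0xF0 = 11110000 → 4-byte char (#9). Advance 4.
Byte at offset 32: 0xF2 = 11110010 → 4-byte char (#10). Advance 4.
Byte at offset 36: 0xF0 = 11110000 → 4-byte char (#11). Advance 4.
Reached end at offset 40 after 11 code points.

11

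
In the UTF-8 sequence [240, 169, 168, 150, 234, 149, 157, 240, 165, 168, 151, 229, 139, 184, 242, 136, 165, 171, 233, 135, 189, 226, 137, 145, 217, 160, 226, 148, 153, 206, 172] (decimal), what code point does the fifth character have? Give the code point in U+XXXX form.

Offset 0: leading byte 0xF0 = 11110000 → 4-byte char #1 = F0 A9 A8 96.
Offset 4: leading byte 0xEA = 11101010 → 3-byte char #2 = EA 95 9D.
Offset 7: leading byte 0xF0 = 11110000 → 4-byte char #3 = F0 A5 A8 97.
Offset 11: leading byte 0xE5 = 11100101 → 3-byte char #4 = E5 8B B8.
Offset 14: leading byte 0xF2 = 11110010 → 4-byte char #5 = F2 88 A5 AB.
Leading byte 0xF2 = 11110010 matches 11110xxx → 4-byte sequence.
Byte 1: 0xF2 = 11110010, payload 010 (3 bits).
Byte 2: 0x88 = 10001000 (10xxxxxx ✓), payload 001000.
Byte 3: 0xA5 = 10100101 (10xxxxxx ✓), payload 100101.
Byte 4: 0xAB = 10101011 (10xxxxxx ✓), payload 101011.
Concatenate: 010001000100101101011 = 0x8896B (21 bits → U+8896B).

U+8896B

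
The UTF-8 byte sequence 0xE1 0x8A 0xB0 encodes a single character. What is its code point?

Leading byte 0xE1 = 11100001 matches 1110xxxx → 3-byte sequence.
Byte 1: 0xE1 = 11100001, payload 0001 (4 bits).
Byte 2: 0x8A = 10001010 (10xxxxxx ✓), payload 001010.
Byte 3: 0xB0 = 10110000 (10xxxxxx ✓), payload 110000.
Concatenate: 0001001010110000 = 0x12B0 (16 bits → U+12B0).

U+12B0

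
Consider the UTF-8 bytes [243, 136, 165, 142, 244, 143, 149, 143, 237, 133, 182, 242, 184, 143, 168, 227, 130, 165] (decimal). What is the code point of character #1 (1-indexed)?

U+C894E

Offset 0: leading byte 0xF3 = 11110011 → 4-byte char #1 = F3 88 A5 8E.
Leading byte 0xF3 = 11110011 matches 11110xxx → 4-byte sequence.
Byte 1: 0xF3 = 11110011, payload 011 (3 bits).
Byte 2: 0x88 = 10001000 (10xxxxxx ✓), payload 001000.
Byte 3: 0xA5 = 10100101 (10xxxxxx ✓), payload 100101.
Byte 4: 0x8E = 10001110 (10xxxxxx ✓), payload 001110.
Concatenate: 011001000100101001110 = 0xC894E (21 bits → U+C894E).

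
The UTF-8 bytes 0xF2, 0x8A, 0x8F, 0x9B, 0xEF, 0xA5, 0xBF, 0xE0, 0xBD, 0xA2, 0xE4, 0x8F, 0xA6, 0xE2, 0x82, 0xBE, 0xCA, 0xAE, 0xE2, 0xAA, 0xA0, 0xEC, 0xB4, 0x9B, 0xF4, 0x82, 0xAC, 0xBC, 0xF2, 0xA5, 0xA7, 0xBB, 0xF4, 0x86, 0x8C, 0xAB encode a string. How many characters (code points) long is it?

11

Byte at offset 0: 0xF2 = 11110010 → 4-byte char (#1). Advance 4.
Byte at offset 4: 0xEF = 11101111 → 3-byte char (#2). Advance 3.
Byte at offset 7: 0xE0 = 11100000 → 3-byte char (#3). Advance 3.
Byte at offset 10: 0xE4 = 11100100 → 3-byte char (#4). Advance 3.
Byte at offset 13: 0xE2 = 11100010 → 3-byte char (#5). Advance 3.
Byte at offset 16: 0xCA = 11001010 → 2-byte char (#6). Advance 2.
Byte at offset 18: 0xE2 = 11100010 → 3-byte char (#7). Advance 3.
Byte at offset 21: 0xEC = 11101100 → 3-byte char (#8). Advance 3.
Byte at offset 24: 0xF4 = 11110100 → 4-byte char (#9). Advance 4.
Byte at offset 28: 0xF2 = 11110010 → 4-byte char (#10). Advance 4.
Byte at offset 32: 0xF4 = 11110100 → 4-byte char (#11). Advance 4.
Reached end at offset 36 after 11 code points.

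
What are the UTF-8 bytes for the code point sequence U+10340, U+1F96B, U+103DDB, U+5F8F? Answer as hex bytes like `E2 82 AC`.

F0 90 8D 80 F0 9F A5 AB F4 83 B7 9B E5 BE 8F

U+10340: 4-byte form → F0 90 8D 80.
U+1F96B: 4-byte form → F0 9F A5 AB.
U+103DDB: 4-byte form → F4 83 B7 9B.
U+5F8F: 3-byte form → E5 BE 8F.
Concatenated (15 bytes): F0 90 8D 80 F0 9F A5 AB F4 83 B7 9B E5 BE 8F.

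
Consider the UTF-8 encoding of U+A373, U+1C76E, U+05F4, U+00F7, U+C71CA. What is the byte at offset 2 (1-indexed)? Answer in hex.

0x8D

1-indexed offset 2 is 0-indexed offset 1.
U+A373 → 3-byte form EA 8D B3 at offsets 0–2.
Offset 1 falls in char 1's range; it's byte 2 of EA 8D B3 = 0x8D.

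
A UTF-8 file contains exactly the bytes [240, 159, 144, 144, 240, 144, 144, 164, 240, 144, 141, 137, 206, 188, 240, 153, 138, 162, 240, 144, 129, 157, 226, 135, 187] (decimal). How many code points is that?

Byte at offset 0: 0xF0 = 11110000 → 4-byte char (#1). Advance 4.
Byte at offset 4: 0xF0 = 11110000 → 4-byte char (#2). Advance 4.
Byte at offset 8: 0xF0 = 11110000 → 4-byte char (#3). Advance 4.
Byte at offset 12: 0xCE = 11001110 → 2-byte char (#4). Advance 2.
Byte at offset 14: 0xF0 = 11110000 → 4-byte char (#5). Advance 4.
Byte at offset 18: 0xF0 = 11110000 → 4-byte char (#6). Advance 4.
Byte at offset 22: 0xE2 = 11100010 → 3-byte char (#7). Advance 3.
Reached end at offset 25 after 7 code points.

7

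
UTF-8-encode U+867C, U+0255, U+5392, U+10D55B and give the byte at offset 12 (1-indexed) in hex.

1-indexed offset 12 is 0-indexed offset 11.
U+867C → 3-byte form E8 99 BC at offsets 0–2.
U+0255 → 2-byte form C9 95 at offsets 3–4.
U+5392 → 3-byte form E5 8E 92 at offsets 5–7.
U+10D55B → 4-byte form F4 8D 95 9B at offsets 8–11.
Offset 11 falls in char 4's range; it's byte 4 of F4 8D 95 9B = 0x9B.

0x9B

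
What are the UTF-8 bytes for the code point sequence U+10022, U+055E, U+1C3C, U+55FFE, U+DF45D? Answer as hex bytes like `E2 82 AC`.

U+10022: 4-byte form → F0 90 80 A2.
U+055E: 2-byte form → D5 9E.
U+1C3C: 3-byte form → E1 B0 BC.
U+55FFE: 4-byte form → F1 95 BF BE.
U+DF45D: 4-byte form → F3 9F 91 9D.
Concatenated (17 bytes): F0 90 80 A2 D5 9E E1 B0 BC F1 95 BF BE F3 9F 91 9D.

F0 90 80 A2 D5 9E E1 B0 BC F1 95 BF BE F3 9F 91 9D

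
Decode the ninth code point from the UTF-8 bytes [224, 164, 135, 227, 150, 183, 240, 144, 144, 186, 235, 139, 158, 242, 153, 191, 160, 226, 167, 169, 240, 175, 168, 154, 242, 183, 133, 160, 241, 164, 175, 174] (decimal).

Offset 0: leading byte 0xE0 = 11100000 → 3-byte char #1 = E0 A4 87.
Offset 3: leading byte 0xE3 = 11100011 → 3-byte char #2 = E3 96 B7.
Offset 6: leading byte 0xF0 = 11110000 → 4-byte char #3 = F0 90 90 BA.
Offset 10: leading byte 0xEB = 11101011 → 3-byte char #4 = EB 8B 9E.
Offset 13: leading byte 0xF2 = 11110010 → 4-byte char #5 = F2 99 BF A0.
Offset 17: leading byte 0xE2 = 11100010 → 3-byte char #6 = E2 A7 A9.
Offset 20: leading byte 0xF0 = 11110000 → 4-byte char #7 = F0 AF A8 9A.
Offset 24: leading byte 0xF2 = 11110010 → 4-byte char #8 = F2 B7 85 A0.
Offset 28: leading byte 0xF1 = 11110001 → 4-byte char #9 = F1 A4 AF AE.
Leading byte 0xF1 = 11110001 matches 11110xxx → 4-byte sequence.
Byte 1: 0xF1 = 11110001, payload 001 (3 bits).
Byte 2: 0xA4 = 10100100 (10xxxxxx ✓), payload 100100.
Byte 3: 0xAF = 10101111 (10xxxxxx ✓), payload 101111.
Byte 4: 0xAE = 10101110 (10xxxxxx ✓), payload 101110.
Concatenate: 001100100101111101110 = 0x64BEE (21 bits → U+64BEE).

U+64BEE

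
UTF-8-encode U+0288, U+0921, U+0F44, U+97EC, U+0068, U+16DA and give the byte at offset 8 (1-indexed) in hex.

0x84

1-indexed offset 8 is 0-indexed offset 7.
U+0288 → 2-byte form CA 88 at offsets 0–1.
U+0921 → 3-byte form E0 A4 A1 at offsets 2–4.
U+0F44 → 3-byte form E0 BD 84 at offsets 5–7.
Offset 7 falls in char 3's range; it's byte 3 of E0 BD 84 = 0x84.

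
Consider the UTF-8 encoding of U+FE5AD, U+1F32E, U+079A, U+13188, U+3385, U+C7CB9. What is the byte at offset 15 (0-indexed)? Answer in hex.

0x8E

U+FE5AD → 4-byte form F3 BE 96 AD at offsets 0–3.
U+1F32E → 4-byte form F0 9F 8C AE at offsets 4–7.
U+079A → 2-byte form DE 9A at offsets 8–9.
U+13188 → 4-byte form F0 93 86 88 at offsets 10–13.
U+3385 → 3-byte form E3 8E 85 at offsets 14–16.
Offset 15 falls in char 5's range; it's byte 2 of E3 8E 85 = 0x8E.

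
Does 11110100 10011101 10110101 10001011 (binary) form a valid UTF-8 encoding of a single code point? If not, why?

Leading byte 0xF4 = 11110100 → 4-byte form.
Payload = 0x11DD4B, which exceeds U+10FFFF, the maximum Unicode code point. (Leading bytes F5–FF, or F4 followed by ≥ 0x90, are invalid.)

invalid (encodes a value above U+10FFFF)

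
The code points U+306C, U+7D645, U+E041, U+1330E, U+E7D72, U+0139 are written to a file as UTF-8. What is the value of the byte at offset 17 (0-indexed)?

U+306C → 3-byte form E3 81 AC at offsets 0–2.
U+7D645 → 4-byte form F1 BD 99 85 at offsets 3–6.
U+E041 → 3-byte form EE 81 81 at offsets 7–9.
U+1330E → 4-byte form F0 93 8C 8E at offsets 10–13.
U+E7D72 → 4-byte form F3 A7 B5 B2 at offsets 14–17.
Offset 17 falls in char 5's range; it's byte 4 of F3 A7 B5 B2 = 0xB2.

0xB2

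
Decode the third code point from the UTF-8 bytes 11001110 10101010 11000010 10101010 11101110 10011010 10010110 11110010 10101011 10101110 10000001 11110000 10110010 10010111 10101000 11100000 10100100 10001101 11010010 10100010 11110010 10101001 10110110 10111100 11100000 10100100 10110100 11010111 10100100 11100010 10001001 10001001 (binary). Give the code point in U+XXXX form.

Offset 0: leading byte 0xCE = 11001110 → 2-byte char #1 = CE AA.
Offset 2: leading byte 0xC2 = 11000010 → 2-byte char #2 = C2 AA.
Offset 4: leading byte 0xEE = 11101110 → 3-byte char #3 = EE 9A 96.
Leading byte 0xEE = 11101110 matches 1110xxxx → 3-byte sequence.
Byte 1: 0xEE = 11101110, payload 1110 (4 bits).
Byte 2: 0x9A = 10011010 (10xxxxxx ✓), payload 011010.
Byte 3: 0x96 = 10010110 (10xxxxxx ✓), payload 010110.
Concatenate: 1110011010010110 = 0xE696 (16 bits → U+E696).

U+E696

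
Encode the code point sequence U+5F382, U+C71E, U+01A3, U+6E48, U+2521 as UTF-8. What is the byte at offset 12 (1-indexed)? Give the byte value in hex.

0x88

1-indexed offset 12 is 0-indexed offset 11.
U+5F382 → 4-byte form F1 9F 8E 82 at offsets 0–3.
U+C71E → 3-byte form EC 9C 9E at offsets 4–6.
U+01A3 → 2-byte form C6 A3 at offsets 7–8.
U+6E48 → 3-byte form E6 B9 88 at offsets 9–11.
Offset 11 falls in char 4's range; it's byte 3 of E6 B9 88 = 0x88.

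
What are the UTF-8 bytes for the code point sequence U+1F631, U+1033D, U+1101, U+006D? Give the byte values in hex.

F0 9F 98 B1 F0 90 8C BD E1 84 81 6D

U+1F631: 4-byte form → F0 9F 98 B1.
U+1033D: 4-byte form → F0 90 8C BD.
U+1101: 3-byte form → E1 84 81.
U+006D: 1-byte form → 6D.
Concatenated (12 bytes): F0 9F 98 B1 F0 90 8C BD E1 84 81 6D.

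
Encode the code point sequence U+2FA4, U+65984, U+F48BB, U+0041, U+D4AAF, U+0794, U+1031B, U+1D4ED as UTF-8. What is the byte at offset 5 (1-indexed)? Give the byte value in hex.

1-indexed offset 5 is 0-indexed offset 4.
U+2FA4 → 3-byte form E2 BE A4 at offsets 0–2.
U+65984 → 4-byte form F1 A5 A6 84 at offsets 3–6.
Offset 4 falls in char 2's range; it's byte 2 of F1 A5 A6 84 = 0xA5.

0xA5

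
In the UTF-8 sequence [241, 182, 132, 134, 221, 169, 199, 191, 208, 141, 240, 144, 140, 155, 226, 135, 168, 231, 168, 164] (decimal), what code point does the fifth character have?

U+1031B

Offset 0: leading byte 0xF1 = 11110001 → 4-byte char #1 = F1 B6 84 86.
Offset 4: leading byte 0xDD = 11011101 → 2-byte char #2 = DD A9.
Offset 6: leading byte 0xC7 = 11000111 → 2-byte char #3 = C7 BF.
Offset 8: leading byte 0xD0 = 11010000 → 2-byte char #4 = D0 8D.
Offset 10: leading byte 0xF0 = 11110000 → 4-byte char #5 = F0 90 8C 9B.
Leading byte 0xF0 = 11110000 matches 11110xxx → 4-byte sequence.
Byte 1: 0xF0 = 11110000, payload 000 (3 bits).
Byte 2: 0x90 = 10010000 (10xxxxxx ✓), payload 010000.
Byte 3: 0x8C = 10001100 (10xxxxxx ✓), payload 001100.
Byte 4: 0x9B = 10011011 (10xxxxxx ✓), payload 011011.
Concatenate: 000010000001100011011 = 0x1031B (21 bits → U+1031B).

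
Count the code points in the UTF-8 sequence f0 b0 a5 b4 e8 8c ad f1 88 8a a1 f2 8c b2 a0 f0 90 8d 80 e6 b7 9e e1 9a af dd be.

Byte at offset 0: 0xF0 = 11110000 → 4-byte char (#1). Advance 4.
Byte at offset 4: 0xE8 = 11101000 → 3-byte char (#2). Advance 3.
Byte at offset 7: 0xF1 = 11110001 → 4-byte char (#3). Advance 4.
Byte at offset 11: 0xF2 = 11110010 → 4-byte char (#4). Advance 4.
Byte at offset 15: 0xF0 = 11110000 → 4-byte char (#5). Advance 4.
Byte at offset 19: 0xE6 = 11100110 → 3-byte char (#6). Advance 3.
Byte at offset 22: 0xE1 = 11100001 → 3-byte char (#7). Advance 3.
Byte at offset 25: 0xDD = 11011101 → 2-byte char (#8). Advance 2.
Reached end at offset 27 after 8 code points.

8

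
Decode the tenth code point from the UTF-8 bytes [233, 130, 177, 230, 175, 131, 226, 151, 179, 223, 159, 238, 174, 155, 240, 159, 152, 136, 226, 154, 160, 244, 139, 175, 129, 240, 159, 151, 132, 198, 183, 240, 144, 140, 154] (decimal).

Offset 0: leading byte 0xE9 = 11101001 → 3-byte char #1 = E9 82 B1.
Offset 3: leading byte 0xE6 = 11100110 → 3-byte char #2 = E6 AF 83.
Offset 6: leading byte 0xE2 = 11100010 → 3-byte char #3 = E2 97 B3.
Offset 9: leading byte 0xDF = 11011111 → 2-byte char #4 = DF 9F.
Offset 11: leading byte 0xEE = 11101110 → 3-byte char #5 = EE AE 9B.
Offset 14: leading byte 0xF0 = 11110000 → 4-byte char #6 = F0 9F 98 88.
Offset 18: leading byte 0xE2 = 11100010 → 3-byte char #7 = E2 9A A0.
Offset 21: leading byte 0xF4 = 11110100 → 4-byte char #8 = F4 8B AF 81.
Offset 25: leading byte 0xF0 = 11110000 → 4-byte char #9 = F0 9F 97 84.
Offset 29: leading byte 0xC6 = 11000110 → 2-byte char #10 = C6 B7.
Leading byte 0xC6 = 11000110 matches 110xxxxx → 2-byte sequence.
Byte 1: 0xC6 = 11000110, payload 00110 (5 bits).
Byte 2: 0xB7 = 10110111 (10xxxxxx ✓), payload 110111.
Concatenate: 00110110111 = 0x1B7 (11 bits → U+01B7).

U+01B7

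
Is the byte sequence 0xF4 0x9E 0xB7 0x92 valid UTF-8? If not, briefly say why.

invalid (encodes a value above U+10FFFF)

Leading byte 0xF4 = 11110100 → 4-byte form.
Payload = 0x11EDD2, which exceeds U+10FFFF, the maximum Unicode code point. (Leading bytes F5–FF, or F4 followed by ≥ 0x90, are invalid.)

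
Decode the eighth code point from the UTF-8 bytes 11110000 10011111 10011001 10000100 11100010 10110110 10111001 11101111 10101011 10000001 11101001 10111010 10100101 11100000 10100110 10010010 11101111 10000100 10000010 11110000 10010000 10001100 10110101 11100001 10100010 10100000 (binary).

U+18A0

Offset 0: leading byte 0xF0 = 11110000 → 4-byte char #1 = F0 9F 99 84.
Offset 4: leading byte 0xE2 = 11100010 → 3-byte char #2 = E2 B6 B9.
Offset 7: leading byte 0xEF = 11101111 → 3-byte char #3 = EF AB 81.
Offset 10: leading byte 0xE9 = 11101001 → 3-byte char #4 = E9 BA A5.
Offset 13: leading byte 0xE0 = 11100000 → 3-byte char #5 = E0 A6 92.
Offset 16: leading byte 0xEF = 11101111 → 3-byte char #6 = EF 84 82.
Offset 19: leading byte 0xF0 = 11110000 → 4-byte char #7 = F0 90 8C B5.
Offset 23: leading byte 0xE1 = 11100001 → 3-byte char #8 = E1 A2 A0.
Leading byte 0xE1 = 11100001 matches 1110xxxx → 3-byte sequence.
Byte 1: 0xE1 = 11100001, payload 0001 (4 bits).
Byte 2: 0xA2 = 10100010 (10xxxxxx ✓), payload 100010.
Byte 3: 0xA0 = 10100000 (10xxxxxx ✓), payload 100000.
Concatenate: 0001100010100000 = 0x18A0 (16 bits → U+18A0).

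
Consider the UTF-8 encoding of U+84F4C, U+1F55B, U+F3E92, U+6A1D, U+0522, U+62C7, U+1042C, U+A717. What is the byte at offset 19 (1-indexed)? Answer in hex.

1-indexed offset 19 is 0-indexed offset 18.
U+84F4C → 4-byte form F2 84 BD 8C at offsets 0–3.
U+1F55B → 4-byte form F0 9F 95 9B at offsets 4–7.
U+F3E92 → 4-byte form F3 B3 BA 92 at offsets 8–11.
U+6A1D → 3-byte form E6 A8 9D at offsets 12–14.
U+0522 → 2-byte form D4 A2 at offsets 15–16.
U+62C7 → 3-byte form E6 8B 87 at offsets 17–19.
Offset 18 falls in char 6's range; it's byte 2 of E6 8B 87 = 0x8B.

0x8B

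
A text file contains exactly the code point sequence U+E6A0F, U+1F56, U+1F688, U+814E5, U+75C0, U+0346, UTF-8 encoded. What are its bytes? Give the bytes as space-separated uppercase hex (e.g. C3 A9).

F3 A6 A8 8F E1 BD 96 F0 9F 9A 88 F2 81 93 A5 E7 97 80 CD 86

U+E6A0F: 4-byte form → F3 A6 A8 8F.
U+1F56: 3-byte form → E1 BD 96.
U+1F688: 4-byte form → F0 9F 9A 88.
U+814E5: 4-byte form → F2 81 93 A5.
U+75C0: 3-byte form → E7 97 80.
U+0346: 2-byte form → CD 86.
Concatenated (20 bytes): F3 A6 A8 8F E1 BD 96 F0 9F 9A 88 F2 81 93 A5 E7 97 80 CD 86.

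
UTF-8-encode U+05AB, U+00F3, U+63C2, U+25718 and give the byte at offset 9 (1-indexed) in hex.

0xA5

1-indexed offset 9 is 0-indexed offset 8.
U+05AB → 2-byte form D6 AB at offsets 0–1.
U+00F3 → 2-byte form C3 B3 at offsets 2–3.
U+63C2 → 3-byte form E6 8F 82 at offsets 4–6.
U+25718 → 4-byte form F0 A5 9C 98 at offsets 7–10.
Offset 8 falls in char 4's range; it's byte 2 of F0 A5 9C 98 = 0xA5.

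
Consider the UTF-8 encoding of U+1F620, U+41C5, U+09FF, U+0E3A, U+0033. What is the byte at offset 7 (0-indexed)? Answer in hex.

0xE0

U+1F620 → 4-byte form F0 9F 98 A0 at offsets 0–3.
U+41C5 → 3-byte form E4 87 85 at offsets 4–6.
U+09FF → 3-byte form E0 A7 BF at offsets 7–9.
Offset 7 falls in char 3's range; it's byte 1 of E0 A7 BF = 0xE0.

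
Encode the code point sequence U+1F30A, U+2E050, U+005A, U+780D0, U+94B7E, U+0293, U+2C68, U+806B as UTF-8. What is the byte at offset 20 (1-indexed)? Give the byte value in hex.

1-indexed offset 20 is 0-indexed offset 19.
U+1F30A → 4-byte form F0 9F 8C 8A at offsets 0–3.
U+2E050 → 4-byte form F0 AE 81 90 at offsets 4–7.
U+005A → 1-byte form 5A at offsets 8–8.
U+780D0 → 4-byte form F1 B8 83 90 at offsets 9–12.
U+94B7E → 4-byte form F2 94 AD BE at offsets 13–16.
U+0293 → 2-byte form CA 93 at offsets 17–18.
U+2C68 → 3-byte form E2 B1 A8 at offsets 19–21.
Offset 19 falls in char 7's range; it's byte 1 of E2 B1 A8 = 0xE2.

0xE2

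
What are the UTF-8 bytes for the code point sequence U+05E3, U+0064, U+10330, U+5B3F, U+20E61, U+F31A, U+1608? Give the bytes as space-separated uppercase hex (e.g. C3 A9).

U+05E3: 2-byte form → D7 A3.
U+0064: 1-byte form → 64.
U+10330: 4-byte form → F0 90 8C B0.
U+5B3F: 3-byte form → E5 AC BF.
U+20E61: 4-byte form → F0 A0 B9 A1.
U+F31A: 3-byte form → EF 8C 9A.
U+1608: 3-byte form → E1 98 88.
Concatenated (20 bytes): D7 A3 64 F0 90 8C B0 E5 AC BF F0 A0 B9 A1 EF 8C 9A E1 98 88.

D7 A3 64 F0 90 8C B0 E5 AC BF F0 A0 B9 A1 EF 8C 9A E1 98 88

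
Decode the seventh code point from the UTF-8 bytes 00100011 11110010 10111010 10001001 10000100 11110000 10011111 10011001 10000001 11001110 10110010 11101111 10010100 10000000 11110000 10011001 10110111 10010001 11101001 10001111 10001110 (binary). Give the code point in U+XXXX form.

U+93CE

Offset 0: leading byte 0x23 = 00100011 → 1-byte char #1 = 23.
Offset 1: leading byte 0xF2 = 11110010 → 4-byte char #2 = F2 BA 89 84.
Offset 5: leading byte 0xF0 = 11110000 → 4-byte char #3 = F0 9F 99 81.
Offset 9: leading byte 0xCE = 11001110 → 2-byte char #4 = CE B2.
Offset 11: leading byte 0xEF = 11101111 → 3-byte char #5 = EF 94 80.
Offset 14: leading byte 0xF0 = 11110000 → 4-byte char #6 = F0 99 B7 91.
Offset 18: leading byte 0xE9 = 11101001 → 3-byte char #7 = E9 8F 8E.
Leading byte 0xE9 = 11101001 matches 1110xxxx → 3-byte sequence.
Byte 1: 0xE9 = 11101001, payload 1001 (4 bits).
Byte 2: 0x8F = 10001111 (10xxxxxx ✓), payload 001111.
Byte 3: 0x8E = 10001110 (10xxxxxx ✓), payload 001110.
Concatenate: 1001001111001110 = 0x93CE (16 bits → U+93CE).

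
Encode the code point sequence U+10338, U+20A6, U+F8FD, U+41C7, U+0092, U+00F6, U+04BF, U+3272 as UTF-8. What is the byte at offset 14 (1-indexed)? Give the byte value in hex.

1-indexed offset 14 is 0-indexed offset 13.
U+10338 → 4-byte form F0 90 8C B8 at offsets 0–3.
U+20A6 → 3-byte form E2 82 A6 at offsets 4–6.
U+F8FD → 3-byte form EF A3 BD at offsets 7–9.
U+41C7 → 3-byte form E4 87 87 at offsets 10–12.
U+0092 → 2-byte form C2 92 at offsets 13–14.
Offset 13 falls in char 5's range; it's byte 1 of C2 92 = 0xC2.

0xC2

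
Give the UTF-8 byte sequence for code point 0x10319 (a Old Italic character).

F0 90 8C 99

U+10319 = 0x10319 = 66329 decimal. In range U+10000–U+10FFFF → 4-byte form: 11110xxx 10xxxxxx 10xxxxxx 10xxxxxx.
Binary (21 bits): 000010000001100011001.
Split 3+6+6+6: 000 | 010000 | 001100 | 011001.
Byte 1: 11110000 = 0xF0.
Byte 2: 10010000 = 0x90.
Byte 3: 10001100 = 0x8C.
Byte 4: 10011001 = 0x99.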